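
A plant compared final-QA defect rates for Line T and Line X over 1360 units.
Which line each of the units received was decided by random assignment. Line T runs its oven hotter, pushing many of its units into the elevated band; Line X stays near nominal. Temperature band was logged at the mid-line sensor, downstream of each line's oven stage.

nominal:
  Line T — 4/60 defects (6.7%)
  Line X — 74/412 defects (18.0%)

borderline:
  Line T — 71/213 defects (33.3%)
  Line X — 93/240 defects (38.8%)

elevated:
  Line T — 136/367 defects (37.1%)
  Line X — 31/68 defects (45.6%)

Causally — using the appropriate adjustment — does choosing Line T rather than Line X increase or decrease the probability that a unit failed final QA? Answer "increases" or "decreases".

Within every in-process temperature band level Line T has the lower rate, yet pooled Line X does — Simpson's reversal.
In-process temperature band is recorded after the line and is itself shifted by it — it sits on the causal path from line to outcome. Conditioning on a mediator would strip out part of the effect we want; the pooled comparison gives the total causal effect.
Pooled: Line T 33.0% vs Line X 27.5%; Line X is lower overall.

increases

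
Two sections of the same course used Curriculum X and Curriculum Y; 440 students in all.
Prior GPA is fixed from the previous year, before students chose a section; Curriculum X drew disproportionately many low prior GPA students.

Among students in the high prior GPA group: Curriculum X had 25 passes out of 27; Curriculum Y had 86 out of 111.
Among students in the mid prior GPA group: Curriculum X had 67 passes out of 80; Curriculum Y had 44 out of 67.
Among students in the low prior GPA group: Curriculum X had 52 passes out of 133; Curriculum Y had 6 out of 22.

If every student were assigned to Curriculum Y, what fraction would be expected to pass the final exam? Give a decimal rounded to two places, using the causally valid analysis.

0.56

Prior GPA band differs across teaching methods for reasons unrelated to any effect of the teaching method itself, and it separately predicts the outcome — a classic confounder. We must compare within prior GPA band levels.
Standardising Curriculum Y to the population prior GPA band mix: 0.314·86/111 + 0.334·44/67 + 0.352·6/22 = 0.558.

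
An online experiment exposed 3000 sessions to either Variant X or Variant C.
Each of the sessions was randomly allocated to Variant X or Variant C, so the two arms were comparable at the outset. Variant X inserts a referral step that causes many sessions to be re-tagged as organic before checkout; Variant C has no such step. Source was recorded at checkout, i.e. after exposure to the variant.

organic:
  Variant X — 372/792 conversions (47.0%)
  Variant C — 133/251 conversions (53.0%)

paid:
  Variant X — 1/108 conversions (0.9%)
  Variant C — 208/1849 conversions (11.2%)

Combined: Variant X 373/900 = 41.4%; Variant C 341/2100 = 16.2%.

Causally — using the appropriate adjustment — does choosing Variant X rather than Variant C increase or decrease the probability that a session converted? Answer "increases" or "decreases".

Traffic source is downstream of the variant. One should not condition on a consequence of treatment, so the overall rates are the right comparison.
Pooled: Variant X 41.4% vs Variant C 16.2%; Variant X is higher overall.

increases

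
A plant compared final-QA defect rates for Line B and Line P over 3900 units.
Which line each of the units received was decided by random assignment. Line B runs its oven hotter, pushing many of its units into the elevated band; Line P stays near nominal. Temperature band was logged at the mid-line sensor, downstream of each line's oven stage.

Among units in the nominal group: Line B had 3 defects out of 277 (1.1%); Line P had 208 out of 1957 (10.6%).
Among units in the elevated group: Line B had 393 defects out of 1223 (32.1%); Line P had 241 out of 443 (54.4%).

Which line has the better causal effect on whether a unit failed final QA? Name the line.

Line P

In-process temperature band here is a post-treatment variable shaped by the line; conditioning on it would introduce bias rather than remove it. The overall comparison is the causal one.
Pooled: Line B 26.4% vs Line P 18.7%; Line P is lower overall.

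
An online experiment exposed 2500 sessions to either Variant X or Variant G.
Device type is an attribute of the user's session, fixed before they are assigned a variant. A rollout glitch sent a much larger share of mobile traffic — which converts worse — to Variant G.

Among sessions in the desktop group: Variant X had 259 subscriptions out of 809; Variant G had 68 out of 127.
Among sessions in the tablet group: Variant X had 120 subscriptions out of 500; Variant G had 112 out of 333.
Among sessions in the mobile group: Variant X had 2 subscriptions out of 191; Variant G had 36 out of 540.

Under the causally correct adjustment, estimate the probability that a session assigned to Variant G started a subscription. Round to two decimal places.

The imbalance in device type arose from how sessions were allocated, not from anything the variant did; and device type independently affects the outcome. The pooled gap is confounded — condition on device type.
Standardising Variant G to the population device type mix: 0.374·68/127 + 0.333·112/333 + 0.292·36/540 = 0.332.

0.33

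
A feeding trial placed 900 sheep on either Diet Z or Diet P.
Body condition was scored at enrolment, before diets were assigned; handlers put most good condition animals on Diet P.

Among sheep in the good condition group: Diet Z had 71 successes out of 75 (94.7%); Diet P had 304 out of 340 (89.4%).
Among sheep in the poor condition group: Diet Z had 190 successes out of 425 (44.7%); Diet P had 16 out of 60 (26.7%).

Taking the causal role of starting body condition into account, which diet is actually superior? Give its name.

Diet Z

Diet Z is higher inside every starting body condition stratum but Diet P is higher in aggregate. Whether to stratify depends on how starting body condition relates to the diet.
Starting body condition is set before the diet has any effect — it is not caused by the diet — and it independently drives the outcome. That makes it a confounder, so the causal comparison is within starting body condition levels.
Within each level — good condition: 94.7% vs 89.4%; poor condition: 44.7% vs 26.7% — Diet Z is higher every time.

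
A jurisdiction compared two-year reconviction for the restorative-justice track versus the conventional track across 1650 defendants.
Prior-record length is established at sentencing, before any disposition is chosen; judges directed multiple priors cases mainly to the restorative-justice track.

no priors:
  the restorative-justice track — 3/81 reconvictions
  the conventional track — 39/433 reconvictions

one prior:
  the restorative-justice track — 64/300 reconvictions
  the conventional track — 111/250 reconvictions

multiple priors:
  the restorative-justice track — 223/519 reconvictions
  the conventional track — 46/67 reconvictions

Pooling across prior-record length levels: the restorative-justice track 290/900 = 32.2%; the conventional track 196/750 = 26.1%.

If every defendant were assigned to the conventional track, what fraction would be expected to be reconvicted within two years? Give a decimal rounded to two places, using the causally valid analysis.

Since prior-record length is a pre-existing factor (not a product of the disposition) and it affects the outcome on its own, it is a confounder. The stratified rates, not the pooled rate, identify the causal effect.
Standardising the conventional track to the population prior-record length mix: 0.312·39/433 + 0.333·111/250 + 0.355·46/67 = 0.420.

0.42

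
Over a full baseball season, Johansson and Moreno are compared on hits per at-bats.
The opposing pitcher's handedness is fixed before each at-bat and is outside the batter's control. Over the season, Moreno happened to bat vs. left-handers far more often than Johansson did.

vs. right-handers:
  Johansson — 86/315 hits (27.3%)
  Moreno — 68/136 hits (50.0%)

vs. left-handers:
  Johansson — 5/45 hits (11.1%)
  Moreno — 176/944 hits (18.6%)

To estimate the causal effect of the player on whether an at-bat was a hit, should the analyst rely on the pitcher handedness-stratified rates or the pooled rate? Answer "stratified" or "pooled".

stratified

Within every pitcher handedness level Moreno has the higher rate, yet pooled Johansson does — Simpson's reversal.
Pitcher handedness is set before the player has any effect — it is not caused by the player — and it independently drives the outcome. That makes it a confounder, so the causal comparison is within pitcher handedness levels.
Within each level — vs. right-handers: 27.3% vs 50.0%; vs. left-handers: 11.1% vs 18.6% — Moreno is higher every time.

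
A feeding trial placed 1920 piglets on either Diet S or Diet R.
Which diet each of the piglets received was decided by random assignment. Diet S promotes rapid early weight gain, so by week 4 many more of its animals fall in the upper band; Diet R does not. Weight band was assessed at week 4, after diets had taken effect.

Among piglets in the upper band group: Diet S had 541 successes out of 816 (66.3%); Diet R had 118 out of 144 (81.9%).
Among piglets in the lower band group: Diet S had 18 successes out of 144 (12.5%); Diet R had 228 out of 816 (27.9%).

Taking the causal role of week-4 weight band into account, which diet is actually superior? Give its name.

Diet S

Because the diet influences week-4 weight band, week-4 weight band is a post-treatment mediator, not a confounder. Stratifying on it would bias the estimate; the causal effect is the crude pooled difference.
Pooled: Diet S 58.2% vs Diet R 36.0%; Diet S is higher overall.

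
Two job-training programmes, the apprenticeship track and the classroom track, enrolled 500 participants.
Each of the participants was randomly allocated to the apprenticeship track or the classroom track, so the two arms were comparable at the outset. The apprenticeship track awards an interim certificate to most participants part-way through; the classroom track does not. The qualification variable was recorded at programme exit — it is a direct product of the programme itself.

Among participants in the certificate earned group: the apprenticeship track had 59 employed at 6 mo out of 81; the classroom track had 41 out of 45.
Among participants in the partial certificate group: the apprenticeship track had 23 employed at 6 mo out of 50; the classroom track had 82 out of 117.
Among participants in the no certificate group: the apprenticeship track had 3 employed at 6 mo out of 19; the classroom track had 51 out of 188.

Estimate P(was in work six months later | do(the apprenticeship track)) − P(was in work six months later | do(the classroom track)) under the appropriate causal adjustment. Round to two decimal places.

+0.07

The stratified and pooled comparisons disagree (the classroom track wins within each qualification attained during the programme; the apprenticeship track wins overall), so the answer turns on the causal role of qualification attained during the programme.
Stratifying would compare programmes among participants the programmes themselves sorted into qualification attained during the programme groups — a form of selection on an intermediate. The unconditioned pooled rates give the total causal effect.
The causal difference is the pooled difference: 0.567 − 0.497 = +0.070.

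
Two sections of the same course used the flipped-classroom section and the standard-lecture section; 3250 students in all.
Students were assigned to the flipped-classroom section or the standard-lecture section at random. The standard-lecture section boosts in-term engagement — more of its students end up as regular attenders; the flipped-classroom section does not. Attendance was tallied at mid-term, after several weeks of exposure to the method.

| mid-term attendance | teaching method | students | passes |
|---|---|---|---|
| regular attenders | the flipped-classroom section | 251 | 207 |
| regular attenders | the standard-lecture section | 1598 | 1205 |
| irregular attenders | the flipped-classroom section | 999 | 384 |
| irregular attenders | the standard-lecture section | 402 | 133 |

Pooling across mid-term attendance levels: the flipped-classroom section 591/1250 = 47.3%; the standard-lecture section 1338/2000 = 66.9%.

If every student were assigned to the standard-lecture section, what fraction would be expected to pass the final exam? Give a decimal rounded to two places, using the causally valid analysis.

0.67

The stratified and pooled comparisons disagree (the flipped-classroom section wins within each mid-term attendance; the standard-lecture section wins overall), so the answer turns on the causal role of mid-term attendance.
Mid-term attendance lies on the pathway teaching method → mid-term attendance → outcome, so adjusting for it blocks the indirect effect. For the total causal effect of teaching method, use the unadjusted pooled rates.
So P(outcome | do(the standard-lecture section)) is just the pooled rate for the standard-lecture section: 1338/2000 = 0.669.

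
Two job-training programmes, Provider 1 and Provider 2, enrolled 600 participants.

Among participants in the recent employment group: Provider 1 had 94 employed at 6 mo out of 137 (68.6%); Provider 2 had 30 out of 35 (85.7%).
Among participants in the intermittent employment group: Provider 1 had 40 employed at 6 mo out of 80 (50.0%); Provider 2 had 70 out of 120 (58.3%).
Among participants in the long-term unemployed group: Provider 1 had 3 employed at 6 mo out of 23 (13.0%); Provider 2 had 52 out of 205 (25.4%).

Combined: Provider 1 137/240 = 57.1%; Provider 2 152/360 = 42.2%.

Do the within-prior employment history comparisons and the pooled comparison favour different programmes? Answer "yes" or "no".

yes

Within each prior employment history level (recent employment 68.6% vs 85.7%; intermittent employment 50.0% vs 58.3%; long-term unemployed 13.0% vs 25.4%), Provider 2 has the higher rate every time. Pooled: 57.1% vs 42.2% — Provider 1 has the higher rate overall. The two comparisons disagree.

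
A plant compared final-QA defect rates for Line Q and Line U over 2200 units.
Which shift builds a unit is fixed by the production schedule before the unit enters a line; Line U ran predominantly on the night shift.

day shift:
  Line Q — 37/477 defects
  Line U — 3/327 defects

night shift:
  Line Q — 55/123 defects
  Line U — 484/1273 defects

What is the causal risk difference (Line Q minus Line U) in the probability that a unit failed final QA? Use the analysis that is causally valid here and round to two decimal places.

Shift differs across lines for reasons unrelated to any effect of the line itself, and it separately predicts the outcome — a classic confounder. We must compare within shift levels.
Adjusting over the population distribution of shift: 0.365·(0.078−0.009) + 0.635·(0.447−0.380) = +0.067.

+0.07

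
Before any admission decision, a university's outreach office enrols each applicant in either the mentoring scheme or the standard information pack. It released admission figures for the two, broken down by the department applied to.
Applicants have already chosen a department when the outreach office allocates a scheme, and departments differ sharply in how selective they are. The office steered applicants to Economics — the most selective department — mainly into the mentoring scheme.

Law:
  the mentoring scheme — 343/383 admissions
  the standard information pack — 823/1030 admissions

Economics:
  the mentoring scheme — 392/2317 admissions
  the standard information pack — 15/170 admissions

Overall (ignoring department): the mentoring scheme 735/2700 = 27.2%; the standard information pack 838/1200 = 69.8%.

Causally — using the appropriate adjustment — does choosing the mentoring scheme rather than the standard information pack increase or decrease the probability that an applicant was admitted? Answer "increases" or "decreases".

increases

the mentoring scheme is higher inside every department stratum but the standard information pack is higher in aggregate. Whether to stratify depends on how department relates to the outreach scheme.
Department differs across outreach schemes for reasons unrelated to any effect of the outreach scheme itself, and it separately predicts the outcome — a classic confounder. We must compare within department levels.
Within each level — Law: 89.6% vs 79.9%; Economics: 16.9% vs 8.8% — the mentoring scheme is higher every time.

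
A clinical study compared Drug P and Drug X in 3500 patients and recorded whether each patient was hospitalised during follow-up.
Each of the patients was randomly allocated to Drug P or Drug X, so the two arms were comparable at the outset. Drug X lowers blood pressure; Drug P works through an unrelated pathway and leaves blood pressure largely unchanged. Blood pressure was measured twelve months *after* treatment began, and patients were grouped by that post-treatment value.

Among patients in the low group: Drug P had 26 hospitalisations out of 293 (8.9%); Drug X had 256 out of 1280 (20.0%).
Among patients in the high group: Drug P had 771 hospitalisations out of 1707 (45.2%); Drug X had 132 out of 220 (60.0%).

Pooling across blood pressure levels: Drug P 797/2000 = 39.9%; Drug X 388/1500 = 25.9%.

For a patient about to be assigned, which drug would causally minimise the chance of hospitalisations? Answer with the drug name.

Drug X

The stratified and pooled comparisons disagree (Drug P wins within each blood pressure; Drug X wins overall), so the answer turns on the causal role of blood pressure.
The distribution of blood pressure is itself part of what the drug does — it is an intermediate outcome. Holding it fixed would remove that part of the effect; the total effect is the pooled difference.
Pooled: Drug P 39.9% vs Drug X 25.9%; Drug X is lower overall.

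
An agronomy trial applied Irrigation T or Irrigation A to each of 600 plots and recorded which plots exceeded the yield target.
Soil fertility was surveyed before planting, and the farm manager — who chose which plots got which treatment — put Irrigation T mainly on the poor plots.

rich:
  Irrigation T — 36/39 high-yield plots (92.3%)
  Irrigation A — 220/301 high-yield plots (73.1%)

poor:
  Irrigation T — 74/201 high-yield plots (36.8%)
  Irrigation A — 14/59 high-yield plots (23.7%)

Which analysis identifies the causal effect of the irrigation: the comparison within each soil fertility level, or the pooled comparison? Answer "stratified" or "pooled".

stratified

The soil fertility-specific comparison favours Irrigation T throughout, but the pooled figures favour Irrigation A. The question is whether to condition on soil fertility.
Here soil fertility is a common cause — it drives both which irrigation a case falls under and the outcome. The crude comparison mixes populations; the stratum-specific rates are the causally relevant ones.
Within each level — rich: 92.3% vs 73.1%; poor: 36.8% vs 23.7% — Irrigation T is higher every time.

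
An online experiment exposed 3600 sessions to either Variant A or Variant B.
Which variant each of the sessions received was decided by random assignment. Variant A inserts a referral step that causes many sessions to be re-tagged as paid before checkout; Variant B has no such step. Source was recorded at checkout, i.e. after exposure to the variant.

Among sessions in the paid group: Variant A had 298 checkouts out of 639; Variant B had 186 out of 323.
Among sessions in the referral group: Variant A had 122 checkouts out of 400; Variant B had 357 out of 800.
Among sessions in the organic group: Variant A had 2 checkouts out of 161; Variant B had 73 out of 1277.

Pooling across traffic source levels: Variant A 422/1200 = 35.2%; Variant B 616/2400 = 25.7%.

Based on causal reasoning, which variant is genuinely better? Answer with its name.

Within every traffic source level Variant B has the higher rate, yet pooled Variant A does — Simpson's reversal.
Traffic source is recorded after the variant and is itself shifted by it — it sits on the causal path from variant to outcome. Conditioning on a mediator would strip out part of the effect we want; the pooled comparison gives the total causal effect.
Pooled: Variant A 35.2% vs Variant B 25.7%; Variant A is higher overall.

Variant A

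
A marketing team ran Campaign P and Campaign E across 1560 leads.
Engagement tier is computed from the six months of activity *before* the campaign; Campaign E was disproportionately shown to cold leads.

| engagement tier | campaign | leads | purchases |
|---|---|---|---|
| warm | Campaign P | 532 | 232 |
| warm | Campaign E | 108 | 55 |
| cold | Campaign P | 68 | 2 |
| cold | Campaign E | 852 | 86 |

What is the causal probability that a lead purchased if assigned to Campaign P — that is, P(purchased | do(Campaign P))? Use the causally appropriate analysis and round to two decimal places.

0.20

Campaign E is higher inside every engagement tier stratum but Campaign P is higher in aggregate. Whether to stratify depends on how engagement tier relates to the campaign.
Since engagement tier is a pre-existing factor (not a product of the campaign) and it affects the outcome on its own, it is a confounder. The stratified rates, not the pooled rate, identify the causal effect.
Standardising Campaign P to the population engagement tier mix: 0.410·232/532 + 0.590·2/68 = 0.196.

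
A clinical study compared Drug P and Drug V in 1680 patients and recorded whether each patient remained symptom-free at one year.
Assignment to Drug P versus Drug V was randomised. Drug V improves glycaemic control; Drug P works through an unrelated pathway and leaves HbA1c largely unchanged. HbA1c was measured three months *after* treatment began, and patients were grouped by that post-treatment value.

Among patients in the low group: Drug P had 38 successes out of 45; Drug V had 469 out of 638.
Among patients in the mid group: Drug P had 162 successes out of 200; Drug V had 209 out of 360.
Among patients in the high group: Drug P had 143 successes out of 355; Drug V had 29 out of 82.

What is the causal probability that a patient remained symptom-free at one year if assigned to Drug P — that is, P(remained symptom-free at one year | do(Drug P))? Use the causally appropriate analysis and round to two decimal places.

Stratifying would compare drugs among patients the drugs themselves sorted into HbA1c groups — a form of selection on an intermediate. The unconditioned pooled rates give the total causal effect.
So P(outcome | do(Drug P)) is just the pooled rate for Drug P: 343/600 = 0.572.

0.57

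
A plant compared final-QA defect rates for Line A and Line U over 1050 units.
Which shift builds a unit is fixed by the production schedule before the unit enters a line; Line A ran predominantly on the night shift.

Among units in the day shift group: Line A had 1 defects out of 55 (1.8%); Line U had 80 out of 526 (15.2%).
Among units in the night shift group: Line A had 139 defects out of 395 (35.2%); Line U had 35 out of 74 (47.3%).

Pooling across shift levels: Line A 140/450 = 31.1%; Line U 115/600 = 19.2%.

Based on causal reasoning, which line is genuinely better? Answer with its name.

Line A

Since shift is a pre-existing factor (not a product of the line) and it affects the outcome on its own, it is a confounder. The stratified rates, not the pooled rate, identify the causal effect.
Within each level — day shift: 1.8% vs 15.2%; night shift: 35.2% vs 47.3% — Line A is lower every time.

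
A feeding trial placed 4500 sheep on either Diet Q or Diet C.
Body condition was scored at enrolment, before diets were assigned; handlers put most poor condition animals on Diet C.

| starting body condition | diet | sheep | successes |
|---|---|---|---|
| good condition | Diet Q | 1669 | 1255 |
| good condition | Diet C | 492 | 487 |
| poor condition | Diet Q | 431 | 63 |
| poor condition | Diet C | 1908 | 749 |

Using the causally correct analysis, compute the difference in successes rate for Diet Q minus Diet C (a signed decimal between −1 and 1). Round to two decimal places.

-0.24

Diet C is higher inside every starting body condition stratum but Diet Q is higher in aggregate. Whether to stratify depends on how starting body condition relates to the diet.
Here starting body condition is a common cause — it drives both which diet a case falls under and the outcome. The crude comparison mixes populations; the stratum-specific rates are the causally relevant ones.
Adjusting over the population distribution of starting body condition: 0.480·(0.752−0.990) + 0.520·(0.146−0.393) = -0.242.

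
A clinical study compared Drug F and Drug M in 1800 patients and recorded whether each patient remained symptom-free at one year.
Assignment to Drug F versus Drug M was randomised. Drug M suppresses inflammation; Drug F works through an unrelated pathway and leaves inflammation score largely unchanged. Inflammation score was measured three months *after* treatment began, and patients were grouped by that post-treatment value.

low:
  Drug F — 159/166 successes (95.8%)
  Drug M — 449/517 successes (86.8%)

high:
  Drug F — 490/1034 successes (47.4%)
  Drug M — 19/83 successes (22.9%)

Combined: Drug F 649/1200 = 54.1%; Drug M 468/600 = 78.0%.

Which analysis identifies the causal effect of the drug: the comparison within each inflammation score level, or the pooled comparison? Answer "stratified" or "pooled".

Within every inflammation score level Drug F has the higher rate, yet pooled Drug M does — Simpson's reversal.
Inflammation score lies on the pathway drug → inflammation score → outcome, so adjusting for it blocks the indirect effect. For the total causal effect of drug, use the unadjusted pooled rates.
Pooled: Drug F 54.1% vs Drug M 78.0%; Drug M is higher overall.

pooled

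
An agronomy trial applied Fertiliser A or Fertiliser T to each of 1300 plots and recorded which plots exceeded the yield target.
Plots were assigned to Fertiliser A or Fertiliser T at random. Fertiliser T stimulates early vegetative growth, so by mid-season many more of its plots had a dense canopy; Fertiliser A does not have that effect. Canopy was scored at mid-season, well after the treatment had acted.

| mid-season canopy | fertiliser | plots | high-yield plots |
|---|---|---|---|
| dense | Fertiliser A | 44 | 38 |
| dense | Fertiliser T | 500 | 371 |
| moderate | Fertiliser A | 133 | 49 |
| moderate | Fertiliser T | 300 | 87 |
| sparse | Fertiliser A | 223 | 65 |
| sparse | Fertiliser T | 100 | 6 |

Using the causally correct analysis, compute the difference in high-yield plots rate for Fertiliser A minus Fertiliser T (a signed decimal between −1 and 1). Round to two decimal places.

-0.14

The mid-season canopy-specific comparison favours Fertiliser A throughout, but the pooled figures favour Fertiliser T. The question is whether to condition on mid-season canopy.
Stratifying would compare fertilisers among plots the fertilisers themselves sorted into mid-season canopy groups — a form of selection on an intermediate. The unconditioned pooled rates give the total causal effect.
The causal difference is the pooled difference: 0.380 − 0.516 = -0.136.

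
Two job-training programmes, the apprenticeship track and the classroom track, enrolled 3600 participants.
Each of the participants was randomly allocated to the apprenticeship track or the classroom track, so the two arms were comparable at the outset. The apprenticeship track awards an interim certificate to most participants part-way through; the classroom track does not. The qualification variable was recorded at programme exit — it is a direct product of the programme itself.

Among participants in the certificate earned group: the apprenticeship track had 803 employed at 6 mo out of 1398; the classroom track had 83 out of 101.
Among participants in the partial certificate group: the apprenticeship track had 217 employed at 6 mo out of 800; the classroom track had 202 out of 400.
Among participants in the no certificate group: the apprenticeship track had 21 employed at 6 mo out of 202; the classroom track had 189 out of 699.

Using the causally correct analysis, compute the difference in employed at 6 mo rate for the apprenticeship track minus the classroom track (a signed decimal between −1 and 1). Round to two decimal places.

the classroom track is higher inside every qualification attained during the programme stratum but the apprenticeship track is higher in aggregate. Whether to stratify depends on how qualification attained during the programme relates to the programme.
Because the programme influences qualification attained during the programme, qualification attained during the programme is a post-treatment mediator, not a confounder. Stratifying on it would bias the estimate; the causal effect is the crude pooled difference.
The causal difference is the pooled difference: 0.434 − 0.395 = +0.039.

+0.04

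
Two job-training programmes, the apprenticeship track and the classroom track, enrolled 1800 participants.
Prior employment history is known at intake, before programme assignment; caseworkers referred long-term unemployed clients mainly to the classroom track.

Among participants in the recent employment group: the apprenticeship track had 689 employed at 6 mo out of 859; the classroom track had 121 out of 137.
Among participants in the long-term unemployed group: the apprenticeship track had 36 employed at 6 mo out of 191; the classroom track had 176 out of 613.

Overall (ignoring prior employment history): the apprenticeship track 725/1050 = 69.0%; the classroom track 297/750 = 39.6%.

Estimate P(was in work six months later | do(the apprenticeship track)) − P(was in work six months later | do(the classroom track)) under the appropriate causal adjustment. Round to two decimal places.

-0.09

Prior employment history differs across programmes for reasons unrelated to any effect of the programme itself, and it separately predicts the outcome — a classic confounder. We must compare within prior employment history levels.
Adjusting over the population distribution of prior employment history: 0.553·(0.802−0.883) + 0.447·(0.188−0.287) = -0.089.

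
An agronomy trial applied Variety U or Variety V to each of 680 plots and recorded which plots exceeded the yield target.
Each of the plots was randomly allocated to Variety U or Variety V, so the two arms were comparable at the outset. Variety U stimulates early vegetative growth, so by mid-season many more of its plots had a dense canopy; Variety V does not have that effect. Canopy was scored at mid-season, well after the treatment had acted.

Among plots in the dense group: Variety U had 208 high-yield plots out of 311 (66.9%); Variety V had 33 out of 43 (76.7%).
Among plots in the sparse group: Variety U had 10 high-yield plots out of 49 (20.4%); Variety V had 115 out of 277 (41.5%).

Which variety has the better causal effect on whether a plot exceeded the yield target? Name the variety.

Variety U

The distribution of mid-season canopy is itself part of what the variety does — it is an intermediate outcome. Holding it fixed would remove that part of the effect; the total effect is the pooled difference.
Pooled: Variety U 60.6% vs Variety V 46.2%; Variety U is higher overall.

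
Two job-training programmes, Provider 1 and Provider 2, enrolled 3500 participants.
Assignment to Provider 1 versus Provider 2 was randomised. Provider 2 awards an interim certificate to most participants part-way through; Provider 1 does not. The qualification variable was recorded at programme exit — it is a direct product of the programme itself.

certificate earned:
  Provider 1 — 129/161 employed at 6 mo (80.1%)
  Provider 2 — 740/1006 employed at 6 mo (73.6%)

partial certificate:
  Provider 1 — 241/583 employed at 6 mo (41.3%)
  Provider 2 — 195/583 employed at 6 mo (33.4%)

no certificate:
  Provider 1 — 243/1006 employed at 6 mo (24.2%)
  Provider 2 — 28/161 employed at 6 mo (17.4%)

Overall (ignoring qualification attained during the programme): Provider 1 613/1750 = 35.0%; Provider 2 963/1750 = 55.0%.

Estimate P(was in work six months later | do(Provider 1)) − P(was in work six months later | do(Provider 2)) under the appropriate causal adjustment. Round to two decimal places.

-0.20

The stratified and pooled comparisons disagree (Provider 1 wins within each qualification attained during the programme; Provider 2 wins overall), so the answer turns on the causal role of qualification attained during the programme.
Qualification attained during the programme is downstream of the programme. One should not condition on a consequence of treatment, so the overall rates are the right comparison.
The causal difference is the pooled difference: 0.350 − 0.550 = -0.200.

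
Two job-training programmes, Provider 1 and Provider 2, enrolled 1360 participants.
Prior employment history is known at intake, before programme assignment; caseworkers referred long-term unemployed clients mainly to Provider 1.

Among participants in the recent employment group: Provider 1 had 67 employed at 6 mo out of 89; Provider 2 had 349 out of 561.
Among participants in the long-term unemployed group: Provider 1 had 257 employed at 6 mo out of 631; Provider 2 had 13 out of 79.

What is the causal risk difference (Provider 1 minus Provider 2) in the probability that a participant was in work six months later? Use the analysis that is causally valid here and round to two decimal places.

Prior employment history differs across programmes for reasons unrelated to any effect of the programme itself, and it separately predicts the outcome — a classic confounder. We must compare within prior employment history levels.
Adjusting over the population distribution of prior employment history: 0.478·(0.753−0.622) + 0.522·(0.407−0.165) = +0.189.

+0.19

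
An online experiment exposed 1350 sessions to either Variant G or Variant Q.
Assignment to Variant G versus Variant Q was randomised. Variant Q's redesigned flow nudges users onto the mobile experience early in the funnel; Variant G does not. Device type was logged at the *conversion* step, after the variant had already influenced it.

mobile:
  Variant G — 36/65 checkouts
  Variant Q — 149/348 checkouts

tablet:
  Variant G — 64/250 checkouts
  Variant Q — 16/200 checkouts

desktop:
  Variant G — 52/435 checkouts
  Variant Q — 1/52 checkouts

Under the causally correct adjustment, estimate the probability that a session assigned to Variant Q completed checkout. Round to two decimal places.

The device type-specific comparison favours Variant G throughout, but the pooled figures favour Variant Q. The question is whether to condition on device type.
Device type is recorded after the variant and is itself shifted by it — it sits on the causal path from variant to outcome. Conditioning on a mediator would strip out part of the effect we want; the pooled comparison gives the total causal effect.
So P(outcome | do(Variant Q)) is just the pooled rate for Variant Q: 166/600 = 0.277.

0.28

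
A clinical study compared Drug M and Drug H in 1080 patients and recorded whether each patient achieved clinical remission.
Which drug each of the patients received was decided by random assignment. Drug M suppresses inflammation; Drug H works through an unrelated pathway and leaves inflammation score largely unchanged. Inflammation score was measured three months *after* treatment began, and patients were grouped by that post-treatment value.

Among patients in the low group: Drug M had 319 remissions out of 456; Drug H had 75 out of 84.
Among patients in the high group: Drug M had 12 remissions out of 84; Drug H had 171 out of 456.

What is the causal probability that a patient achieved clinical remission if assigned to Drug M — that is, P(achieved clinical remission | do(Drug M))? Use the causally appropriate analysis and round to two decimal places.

Inflammation score here is a post-treatment variable shaped by the drug; conditioning on it would introduce bias rather than remove it. The overall comparison is the causal one.
So P(outcome | do(Drug M)) is just the pooled rate for Drug M: 331/540 = 0.613.

0.61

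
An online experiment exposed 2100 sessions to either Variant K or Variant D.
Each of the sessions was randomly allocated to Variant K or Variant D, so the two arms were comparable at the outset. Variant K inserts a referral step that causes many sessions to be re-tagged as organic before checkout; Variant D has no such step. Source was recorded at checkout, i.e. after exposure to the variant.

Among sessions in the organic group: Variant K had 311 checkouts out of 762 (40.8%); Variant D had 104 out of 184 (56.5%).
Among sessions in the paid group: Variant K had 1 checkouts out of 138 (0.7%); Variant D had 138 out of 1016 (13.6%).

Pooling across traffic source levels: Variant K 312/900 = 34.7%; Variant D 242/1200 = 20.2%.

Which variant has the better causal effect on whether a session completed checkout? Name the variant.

Traffic source here is a post-treatment variable shaped by the variant; conditioning on it would introduce bias rather than remove it. The overall comparison is the causal one.
Pooled: Variant K 34.7% vs Variant D 20.2%; Variant K is higher overall.

Variant K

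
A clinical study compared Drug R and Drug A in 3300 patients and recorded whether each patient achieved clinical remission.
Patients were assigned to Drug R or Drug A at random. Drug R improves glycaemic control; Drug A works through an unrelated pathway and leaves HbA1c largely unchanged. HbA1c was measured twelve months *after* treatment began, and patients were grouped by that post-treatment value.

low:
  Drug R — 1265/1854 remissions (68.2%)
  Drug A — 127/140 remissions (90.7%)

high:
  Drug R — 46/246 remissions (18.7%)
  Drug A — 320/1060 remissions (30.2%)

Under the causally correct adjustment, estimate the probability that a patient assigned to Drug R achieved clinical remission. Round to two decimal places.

Drug A is higher inside every HbA1c stratum but Drug R is higher in aggregate. Whether to stratify depends on how HbA1c relates to the drug.
HbA1c is recorded after the drug and is itself shifted by it — it sits on the causal path from drug to outcome. Conditioning on a mediator would strip out part of the effect we want; the pooled comparison gives the total causal effect.
So P(outcome | do(Drug R)) is just the pooled rate for Drug R: 1311/2100 = 0.624.

0.62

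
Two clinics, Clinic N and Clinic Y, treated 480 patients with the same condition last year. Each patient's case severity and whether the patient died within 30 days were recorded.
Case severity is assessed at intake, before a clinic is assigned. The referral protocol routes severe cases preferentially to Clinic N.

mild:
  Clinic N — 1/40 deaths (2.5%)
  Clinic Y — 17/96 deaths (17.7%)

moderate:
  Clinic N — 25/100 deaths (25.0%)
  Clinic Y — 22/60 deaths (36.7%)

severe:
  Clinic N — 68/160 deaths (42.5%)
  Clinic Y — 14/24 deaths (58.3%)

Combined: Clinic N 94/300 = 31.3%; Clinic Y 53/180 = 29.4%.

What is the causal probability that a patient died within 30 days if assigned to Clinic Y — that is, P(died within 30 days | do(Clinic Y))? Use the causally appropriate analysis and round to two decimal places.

0.40

The case severity-specific comparison favours Clinic N throughout, but the pooled figures favour Clinic Y. The question is whether to condition on case severity.
Case severity differs across clinics for reasons unrelated to any effect of the clinic itself, and it separately predicts the outcome — a classic confounder. We must compare within case severity levels.
Standardising Clinic Y to the population case severity mix: 0.283·17/96 + 0.333·22/60 + 0.383·14/24 = 0.396.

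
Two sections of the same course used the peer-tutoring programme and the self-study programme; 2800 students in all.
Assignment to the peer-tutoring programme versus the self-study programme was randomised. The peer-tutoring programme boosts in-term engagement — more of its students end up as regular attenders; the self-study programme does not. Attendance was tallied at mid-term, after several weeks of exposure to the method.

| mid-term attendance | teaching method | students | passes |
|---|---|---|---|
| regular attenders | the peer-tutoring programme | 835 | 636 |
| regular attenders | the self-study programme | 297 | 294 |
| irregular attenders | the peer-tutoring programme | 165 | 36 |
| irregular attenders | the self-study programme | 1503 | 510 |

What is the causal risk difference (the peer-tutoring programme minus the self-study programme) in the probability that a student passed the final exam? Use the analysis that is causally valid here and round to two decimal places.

the self-study programme is higher inside every mid-term attendance stratum but the peer-tutoring programme is higher in aggregate. Whether to stratify depends on how mid-term attendance relates to the teaching method.
Mid-term attendance lies on the pathway teaching method → mid-term attendance → outcome, so adjusting for it blocks the indirect effect. For the total causal effect of teaching method, use the unadjusted pooled rates.
The causal difference is the pooled difference: 0.672 − 0.447 = +0.225.

+0.23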